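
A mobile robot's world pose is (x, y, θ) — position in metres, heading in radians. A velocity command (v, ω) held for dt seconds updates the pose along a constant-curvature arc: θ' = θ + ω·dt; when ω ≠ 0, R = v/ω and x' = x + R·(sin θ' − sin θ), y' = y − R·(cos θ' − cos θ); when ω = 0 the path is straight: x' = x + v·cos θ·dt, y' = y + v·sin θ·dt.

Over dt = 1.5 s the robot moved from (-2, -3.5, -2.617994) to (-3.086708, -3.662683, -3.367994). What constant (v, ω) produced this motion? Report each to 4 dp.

v = 0.7500, ω = -0.5000

Δθ = -3.367994 − -2.617994 = -0.750000
ω = Δθ/dt = -0.750000/1.5 = -0.5000
R = Δx/(sin θ' − sin θ) = -1.5000
v = R·ω = -1.5000·-0.5000 = 0.7500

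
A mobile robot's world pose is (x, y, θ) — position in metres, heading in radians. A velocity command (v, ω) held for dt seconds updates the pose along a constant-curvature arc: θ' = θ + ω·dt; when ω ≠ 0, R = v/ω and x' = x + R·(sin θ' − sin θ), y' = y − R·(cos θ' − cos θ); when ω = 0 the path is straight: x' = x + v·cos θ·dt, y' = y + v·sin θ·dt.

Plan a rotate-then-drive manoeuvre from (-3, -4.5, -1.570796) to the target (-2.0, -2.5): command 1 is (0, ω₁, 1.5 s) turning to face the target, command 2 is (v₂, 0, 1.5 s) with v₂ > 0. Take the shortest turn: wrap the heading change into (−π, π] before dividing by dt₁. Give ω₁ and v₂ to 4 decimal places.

ω₁ = 1.7853, v₂ = 1.4907

heading to target = atan2(-2.5−-4.5, -2−-3) = 1.1071
Δθ = wrap(1.1071 − -1.5708) = 2.6779; ω₁ = Δθ/dt₁ = 1.7853
distance = √((-2−-3)² + (-2.5−-4.5)²) = 2.2361; v₂ = distance/dt₂ = 1.4907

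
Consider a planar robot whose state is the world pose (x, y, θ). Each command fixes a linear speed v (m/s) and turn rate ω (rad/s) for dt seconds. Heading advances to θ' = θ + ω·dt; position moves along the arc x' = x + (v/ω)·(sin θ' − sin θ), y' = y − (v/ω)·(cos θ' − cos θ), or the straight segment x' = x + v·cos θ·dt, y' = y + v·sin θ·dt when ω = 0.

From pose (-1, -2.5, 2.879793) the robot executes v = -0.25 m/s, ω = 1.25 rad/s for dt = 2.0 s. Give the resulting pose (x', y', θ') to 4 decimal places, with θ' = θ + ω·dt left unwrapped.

(-0.7911, -2.1830, 5.3798)

θ' = 2.8798 + 1.25·2.0 = 5.3798
R = v/ω = -0.25/1.25 = -0.2000
x' = -1 + -0.2000·(sin 5.3798 − sin 2.8798) = -0.7911
y' = -2.5 − -0.2000·(cos 5.3798 − cos 2.8798) = -2.1830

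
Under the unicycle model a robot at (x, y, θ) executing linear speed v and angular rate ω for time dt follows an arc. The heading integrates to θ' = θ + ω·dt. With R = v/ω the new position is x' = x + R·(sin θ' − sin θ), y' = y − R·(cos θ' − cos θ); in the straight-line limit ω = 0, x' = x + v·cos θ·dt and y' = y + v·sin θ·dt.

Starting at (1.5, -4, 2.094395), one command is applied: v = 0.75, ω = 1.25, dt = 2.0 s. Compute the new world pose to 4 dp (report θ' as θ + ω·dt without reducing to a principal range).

(0.3846, -4.2294, 4.5944)

θ' = 2.0944 + 1.25·2.0 = 4.5944
R = v/ω = 0.75/1.25 = 0.6000
x' = 1.5 + 0.6000·(sin 4.5944 − sin 2.0944) = 0.3846
y' = -4 − 0.6000·(cos 4.5944 − cos 2.0944) = -4.2294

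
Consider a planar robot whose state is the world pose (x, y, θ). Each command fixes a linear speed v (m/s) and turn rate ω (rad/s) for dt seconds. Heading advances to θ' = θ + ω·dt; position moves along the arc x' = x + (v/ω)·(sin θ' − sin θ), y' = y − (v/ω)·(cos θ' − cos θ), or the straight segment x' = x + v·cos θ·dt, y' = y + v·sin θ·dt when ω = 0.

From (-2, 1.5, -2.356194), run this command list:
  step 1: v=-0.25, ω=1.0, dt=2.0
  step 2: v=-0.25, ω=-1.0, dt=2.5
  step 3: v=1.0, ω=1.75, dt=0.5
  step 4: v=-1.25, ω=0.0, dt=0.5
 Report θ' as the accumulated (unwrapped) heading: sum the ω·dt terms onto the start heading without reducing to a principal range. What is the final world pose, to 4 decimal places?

(-2.1865, 2.6381, -1.9812)

step 1: θ'=-0.3562 (R=-0.2500) → pose (-2.0896, 1.9111, -0.3562)
step 2: θ'=-2.8562 (R=0.2500) → pose (-2.0728, 2.3853, -2.8562)
step 3: θ'=-1.9812 (R=0.5714) → pose (-2.4359, 2.0650, -1.9812)
step 4: θ'=-1.9812 (straight) → pose (-2.1865, 2.6381, -1.9812)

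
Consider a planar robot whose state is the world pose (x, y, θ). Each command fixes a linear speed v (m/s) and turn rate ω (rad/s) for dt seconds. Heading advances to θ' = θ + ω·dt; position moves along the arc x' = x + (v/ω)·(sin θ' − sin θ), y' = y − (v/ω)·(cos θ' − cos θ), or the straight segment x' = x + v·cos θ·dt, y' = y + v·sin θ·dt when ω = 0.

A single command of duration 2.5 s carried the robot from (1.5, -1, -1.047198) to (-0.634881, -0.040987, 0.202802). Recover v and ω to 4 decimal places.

Δθ = 0.202802 − -1.047198 = 1.250000
ω = Δθ/dt = 1.250000/2.5 = 0.5000
R = Δx/(sin θ' − sin θ) = -2.0000
v = R·ω = -2.0000·0.5000 = -1.0000

v = -1.0000, ω = 0.5000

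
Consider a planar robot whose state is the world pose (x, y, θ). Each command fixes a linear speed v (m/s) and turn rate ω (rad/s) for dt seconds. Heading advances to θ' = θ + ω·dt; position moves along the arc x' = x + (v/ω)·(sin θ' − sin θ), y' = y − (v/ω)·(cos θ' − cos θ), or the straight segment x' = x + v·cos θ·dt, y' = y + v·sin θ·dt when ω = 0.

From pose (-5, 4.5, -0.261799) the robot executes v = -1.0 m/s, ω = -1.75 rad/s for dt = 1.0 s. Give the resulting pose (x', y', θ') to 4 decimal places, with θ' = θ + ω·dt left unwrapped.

θ' = -0.2618 + -1.75·1.0 = -2.0118
R = v/ω = -1.0/-1.75 = 0.5714
x' = -5 + 0.5714·(sin -2.0118 − sin -0.2618) = -5.3689
y' = 4.5 − 0.5714·(cos -2.0118 − cos -0.2618) = 5.2959

(-5.3689, 5.2959, -2.0118)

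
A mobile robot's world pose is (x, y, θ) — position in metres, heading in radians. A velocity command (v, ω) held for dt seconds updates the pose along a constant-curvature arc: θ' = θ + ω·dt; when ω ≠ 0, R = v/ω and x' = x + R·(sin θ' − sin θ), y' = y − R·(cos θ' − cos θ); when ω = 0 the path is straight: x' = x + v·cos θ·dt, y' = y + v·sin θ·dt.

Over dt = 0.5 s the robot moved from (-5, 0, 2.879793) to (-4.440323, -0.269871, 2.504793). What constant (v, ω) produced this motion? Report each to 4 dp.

v = -1.2500, ω = -0.7500

Δθ = 2.504793 − 2.879793 = -0.375000
ω = Δθ/dt = -0.375000/0.5 = -0.7500
R = Δx/(sin θ' − sin θ) = 1.6667
v = R·ω = 1.6667·-0.7500 = -1.2500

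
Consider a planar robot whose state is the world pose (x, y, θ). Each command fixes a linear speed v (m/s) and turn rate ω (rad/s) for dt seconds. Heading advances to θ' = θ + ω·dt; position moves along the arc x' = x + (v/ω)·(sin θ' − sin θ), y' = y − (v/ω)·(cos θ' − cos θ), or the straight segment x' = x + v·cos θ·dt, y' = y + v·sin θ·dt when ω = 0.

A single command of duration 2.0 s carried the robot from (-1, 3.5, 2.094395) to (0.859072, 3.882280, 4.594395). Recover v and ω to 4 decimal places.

v = -1.2500, ω = 1.2500

Δθ = 4.594395 − 2.094395 = 2.500000
ω = Δθ/dt = 2.500000/2.0 = 1.2500
R = Δx/(sin θ' − sin θ) = -1.0000
v = R·ω = -1.0000·1.2500 = -1.2500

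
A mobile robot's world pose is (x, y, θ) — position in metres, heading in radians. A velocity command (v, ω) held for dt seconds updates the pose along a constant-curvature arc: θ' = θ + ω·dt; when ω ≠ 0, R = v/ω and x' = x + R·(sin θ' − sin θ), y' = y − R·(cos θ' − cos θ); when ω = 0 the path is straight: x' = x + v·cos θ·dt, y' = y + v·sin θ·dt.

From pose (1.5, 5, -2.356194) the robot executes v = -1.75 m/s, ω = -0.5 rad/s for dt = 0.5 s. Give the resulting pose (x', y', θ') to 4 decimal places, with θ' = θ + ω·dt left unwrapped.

θ' = -2.3562 + -0.5·0.5 = -2.6062
R = v/ω = -1.75/-0.5 = 3.5000
x' = 1.5 + 3.5000·(sin -2.6062 − sin -2.3562) = 2.1892
y' = 5 − 3.5000·(cos -2.6062 − cos -2.3562) = 5.5354

(2.1892, 5.5354, -2.6062)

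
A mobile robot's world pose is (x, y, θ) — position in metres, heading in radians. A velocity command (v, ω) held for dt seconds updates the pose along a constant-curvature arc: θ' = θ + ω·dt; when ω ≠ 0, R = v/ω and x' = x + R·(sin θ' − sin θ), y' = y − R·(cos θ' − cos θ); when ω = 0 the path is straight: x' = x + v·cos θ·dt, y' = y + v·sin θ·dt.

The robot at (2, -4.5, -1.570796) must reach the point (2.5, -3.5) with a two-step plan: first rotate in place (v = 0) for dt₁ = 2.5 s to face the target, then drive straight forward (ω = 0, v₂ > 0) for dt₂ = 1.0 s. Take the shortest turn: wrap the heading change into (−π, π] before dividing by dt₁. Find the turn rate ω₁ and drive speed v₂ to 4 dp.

ω₁ = 1.0712, v₂ = 1.1180

heading to target = atan2(-3.5−-4.5, 2.5−2) = 1.1071
Δθ = wrap(1.1071 − -1.5708) = 2.6779; ω₁ = Δθ/dt₁ = 1.0712
distance = √((2.5−2)² + (-3.5−-4.5)²) = 1.1180; v₂ = distance/dt₂ = 1.1180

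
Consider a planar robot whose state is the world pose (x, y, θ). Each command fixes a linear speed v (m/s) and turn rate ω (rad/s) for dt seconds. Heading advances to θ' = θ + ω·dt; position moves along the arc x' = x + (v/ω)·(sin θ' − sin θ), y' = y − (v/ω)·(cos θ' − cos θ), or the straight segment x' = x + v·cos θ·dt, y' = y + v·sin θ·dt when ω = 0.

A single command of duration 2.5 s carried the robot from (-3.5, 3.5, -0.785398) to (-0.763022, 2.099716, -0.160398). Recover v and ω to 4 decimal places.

Δθ = -0.160398 − -0.785398 = 0.625000
ω = Δθ/dt = 0.625000/2.5 = 0.2500
R = Δx/(sin θ' − sin θ) = 5.0000
v = R·ω = 5.0000·0.2500 = 1.2500

v = 1.2500, ω = 0.2500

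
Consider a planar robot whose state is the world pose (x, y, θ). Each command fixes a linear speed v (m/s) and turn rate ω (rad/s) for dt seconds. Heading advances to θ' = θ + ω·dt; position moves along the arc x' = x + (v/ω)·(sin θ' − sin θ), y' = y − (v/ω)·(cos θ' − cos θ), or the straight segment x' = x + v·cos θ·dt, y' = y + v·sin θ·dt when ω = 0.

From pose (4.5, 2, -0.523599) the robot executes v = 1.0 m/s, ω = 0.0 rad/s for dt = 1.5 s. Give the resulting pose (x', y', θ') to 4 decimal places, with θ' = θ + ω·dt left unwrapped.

(5.7990, 1.2500, -0.5236)

θ' = -0.5236 + 0.0·1.5 = -0.5236
ω = 0 → straight: x' = 4.5 + 1.0·cos(-0.5236)·1.5 = 5.7990
y' = 2 + 1.0·sin(-0.5236)·1.5 = 1.2500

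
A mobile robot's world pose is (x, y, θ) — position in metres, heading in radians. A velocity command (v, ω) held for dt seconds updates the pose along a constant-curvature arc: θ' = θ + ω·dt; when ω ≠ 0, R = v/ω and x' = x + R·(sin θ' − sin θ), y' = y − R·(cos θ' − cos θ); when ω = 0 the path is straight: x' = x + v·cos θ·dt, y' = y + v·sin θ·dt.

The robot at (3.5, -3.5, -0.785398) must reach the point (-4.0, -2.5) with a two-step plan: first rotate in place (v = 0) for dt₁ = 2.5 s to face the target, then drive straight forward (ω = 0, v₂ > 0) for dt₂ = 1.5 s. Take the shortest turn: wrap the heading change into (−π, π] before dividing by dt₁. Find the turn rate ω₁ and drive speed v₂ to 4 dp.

ω₁ = -0.9955, v₂ = 5.0442

heading to target = atan2(-2.5−-3.5, -4−3.5) = 3.0090
Δθ = wrap(3.0090 − -0.7854) = -2.4887; ω₁ = Δθ/dt₁ = -0.9955
distance = √((-4−3.5)² + (-2.5−-3.5)²) = 7.5664; v₂ = distance/dt₂ = 5.0442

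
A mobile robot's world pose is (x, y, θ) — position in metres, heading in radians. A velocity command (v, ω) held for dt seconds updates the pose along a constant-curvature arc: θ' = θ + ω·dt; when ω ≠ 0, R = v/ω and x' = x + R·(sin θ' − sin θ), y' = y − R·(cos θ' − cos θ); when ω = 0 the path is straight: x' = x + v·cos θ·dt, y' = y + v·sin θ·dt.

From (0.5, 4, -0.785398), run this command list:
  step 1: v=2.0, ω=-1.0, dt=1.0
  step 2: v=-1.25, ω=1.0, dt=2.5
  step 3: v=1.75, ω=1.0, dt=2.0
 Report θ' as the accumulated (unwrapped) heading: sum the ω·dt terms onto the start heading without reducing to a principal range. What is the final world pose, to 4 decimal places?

(-1.4226, 6.2850, 2.7146)

step 1: θ'=-1.7854 (R=-2.0000) → pose (1.0399, 2.1599, -1.7854)
step 2: θ'=0.7146 (R=-1.2500) → pose (-1.0006, 3.3703, 0.7146)
step 3: θ'=2.7146 (R=1.7500) → pose (-1.4226, 6.2850, 2.7146)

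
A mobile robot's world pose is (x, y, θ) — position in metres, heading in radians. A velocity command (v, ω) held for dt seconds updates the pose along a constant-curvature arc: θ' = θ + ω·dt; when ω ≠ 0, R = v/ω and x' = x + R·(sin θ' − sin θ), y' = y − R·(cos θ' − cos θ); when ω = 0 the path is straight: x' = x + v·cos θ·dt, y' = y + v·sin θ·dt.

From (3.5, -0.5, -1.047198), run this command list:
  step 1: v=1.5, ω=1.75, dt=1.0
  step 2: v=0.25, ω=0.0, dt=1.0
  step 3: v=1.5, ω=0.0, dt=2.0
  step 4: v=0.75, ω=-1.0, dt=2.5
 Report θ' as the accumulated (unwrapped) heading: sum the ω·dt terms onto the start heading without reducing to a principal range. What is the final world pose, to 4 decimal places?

(8.4918, 0.6346, -1.7972)

step 1: θ'=0.7028 (R=0.8571) → pose (4.7963, -0.7255, 0.7028)
step 2: θ'=0.7028 (straight) → pose (4.9871, -0.5639, 0.7028)
step 3: θ'=0.7028 (straight) → pose (7.2762, 1.3752, 0.7028)
step 4: θ'=-1.7972 (R=-0.7500) → pose (8.4918, 0.6346, -1.7972)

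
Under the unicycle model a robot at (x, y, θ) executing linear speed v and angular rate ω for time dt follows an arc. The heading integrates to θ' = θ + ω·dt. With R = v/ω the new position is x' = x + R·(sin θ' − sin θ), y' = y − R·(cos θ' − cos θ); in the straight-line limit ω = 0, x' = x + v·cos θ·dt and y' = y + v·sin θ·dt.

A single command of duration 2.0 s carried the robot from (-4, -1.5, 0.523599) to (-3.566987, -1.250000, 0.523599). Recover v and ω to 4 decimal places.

v = 0.2500, ω = 0.0000

Δθ = 0.523599 − 0.523599 = 0.000000
ω = Δθ/dt = 0.000000/2.0 = 0.0000
ω = 0 → v = (Δx·cos θ + Δy·sin θ)/dt = 0.2500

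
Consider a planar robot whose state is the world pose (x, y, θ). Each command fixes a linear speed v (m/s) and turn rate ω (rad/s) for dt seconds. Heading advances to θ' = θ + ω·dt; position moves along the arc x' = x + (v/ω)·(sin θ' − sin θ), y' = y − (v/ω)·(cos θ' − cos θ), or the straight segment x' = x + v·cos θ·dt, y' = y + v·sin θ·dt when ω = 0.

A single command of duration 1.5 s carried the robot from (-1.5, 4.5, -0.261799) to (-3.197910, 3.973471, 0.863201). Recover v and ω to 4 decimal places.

Δθ = 0.863201 − -0.261799 = 1.125000
ω = Δθ/dt = 1.125000/1.5 = 0.7500
R = Δx/(sin θ' − sin θ) = -1.6667
v = R·ω = -1.6667·0.7500 = -1.2500

v = -1.2500, ω = 0.7500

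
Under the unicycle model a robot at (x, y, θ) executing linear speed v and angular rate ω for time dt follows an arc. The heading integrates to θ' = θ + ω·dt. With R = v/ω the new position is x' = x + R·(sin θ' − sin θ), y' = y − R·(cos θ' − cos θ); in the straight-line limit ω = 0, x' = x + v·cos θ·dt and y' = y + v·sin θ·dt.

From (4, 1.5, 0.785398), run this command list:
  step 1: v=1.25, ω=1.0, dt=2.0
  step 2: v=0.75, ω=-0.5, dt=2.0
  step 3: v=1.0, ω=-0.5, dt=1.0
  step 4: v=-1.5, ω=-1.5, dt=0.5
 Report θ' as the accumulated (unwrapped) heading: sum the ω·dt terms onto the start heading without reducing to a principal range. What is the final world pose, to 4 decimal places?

step 1: θ'=2.7854 (R=1.2500) → pose (3.5520, 3.5554, 2.7854)
step 2: θ'=1.7854 (R=-1.5000) → pose (2.6095, 4.6418, 1.7854)
step 3: θ'=1.2854 (R=-2.0000) → pose (2.6445, 5.6308, 1.2854)
step 4: θ'=0.5354 (R=1.0000) → pose (2.1951, 5.0523, 0.5354)

(2.1951, 5.0523, 0.5354)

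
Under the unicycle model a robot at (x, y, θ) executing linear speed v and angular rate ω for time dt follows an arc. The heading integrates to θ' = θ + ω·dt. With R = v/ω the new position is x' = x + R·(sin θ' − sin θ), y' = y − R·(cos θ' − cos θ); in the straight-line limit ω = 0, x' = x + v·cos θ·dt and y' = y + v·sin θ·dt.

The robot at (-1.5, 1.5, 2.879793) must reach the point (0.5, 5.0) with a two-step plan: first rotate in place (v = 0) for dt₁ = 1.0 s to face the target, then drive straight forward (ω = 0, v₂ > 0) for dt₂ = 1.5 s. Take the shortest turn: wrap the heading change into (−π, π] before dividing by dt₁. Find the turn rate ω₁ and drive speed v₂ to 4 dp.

heading to target = atan2(5−1.5, 0.5−-1.5) = 1.0517
Δθ = wrap(1.0517 − 2.8798) = -1.8281; ω₁ = Δθ/dt₁ = -1.8281
distance = √((0.5−-1.5)² + (5−1.5)²) = 4.0311; v₂ = distance/dt₂ = 2.6874

ω₁ = -1.8281, v₂ = 2.6874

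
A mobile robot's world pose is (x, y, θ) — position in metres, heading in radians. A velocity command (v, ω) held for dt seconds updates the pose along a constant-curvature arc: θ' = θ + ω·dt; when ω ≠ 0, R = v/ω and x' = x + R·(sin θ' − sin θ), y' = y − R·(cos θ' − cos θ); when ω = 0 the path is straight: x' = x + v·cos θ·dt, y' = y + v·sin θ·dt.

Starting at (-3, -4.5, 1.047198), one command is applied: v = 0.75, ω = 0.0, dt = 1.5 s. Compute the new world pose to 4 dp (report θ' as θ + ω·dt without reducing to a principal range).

(-2.4375, -3.5257, 1.0472)

θ' = 1.0472 + 0.0·1.5 = 1.0472
ω = 0 → straight: x' = -3 + 0.75·cos(1.0472)·1.5 = -2.4375
y' = -4.5 + 0.75·sin(1.0472)·1.5 = -3.5257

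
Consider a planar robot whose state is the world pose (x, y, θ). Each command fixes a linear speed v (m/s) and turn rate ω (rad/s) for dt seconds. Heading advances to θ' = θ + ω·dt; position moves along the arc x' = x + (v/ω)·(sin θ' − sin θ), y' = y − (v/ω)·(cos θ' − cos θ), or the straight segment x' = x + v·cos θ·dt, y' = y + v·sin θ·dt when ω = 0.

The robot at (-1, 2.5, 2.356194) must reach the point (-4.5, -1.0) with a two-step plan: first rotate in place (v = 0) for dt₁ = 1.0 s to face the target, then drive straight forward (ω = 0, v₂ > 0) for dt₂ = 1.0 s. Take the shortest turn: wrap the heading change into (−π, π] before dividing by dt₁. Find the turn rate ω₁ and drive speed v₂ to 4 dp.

ω₁ = 1.5708, v₂ = 4.9497

heading to target = atan2(-1−2.5, -4.5−-1) = -2.3562
Δθ = wrap(-2.3562 − 2.3562) = 1.5708; ω₁ = Δθ/dt₁ = 1.5708
distance = √((-4.5−-1)² + (-1−2.5)²) = 4.9497; v₂ = distance/dt₂ = 4.9497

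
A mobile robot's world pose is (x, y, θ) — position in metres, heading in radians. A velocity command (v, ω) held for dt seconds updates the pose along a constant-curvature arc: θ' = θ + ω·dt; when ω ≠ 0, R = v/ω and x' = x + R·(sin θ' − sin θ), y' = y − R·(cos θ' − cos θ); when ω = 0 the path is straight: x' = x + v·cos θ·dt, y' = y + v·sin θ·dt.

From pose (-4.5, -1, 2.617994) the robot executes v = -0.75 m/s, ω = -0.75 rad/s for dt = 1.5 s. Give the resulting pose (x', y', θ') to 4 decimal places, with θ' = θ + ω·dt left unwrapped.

(-4.0030, -1.9437, 1.4930)

θ' = 2.6180 + -0.75·1.5 = 1.4930
R = v/ω = -0.75/-0.75 = 1.0000
x' = -4.5 + 1.0000·(sin 1.4930 − sin 2.6180) = -4.0030
y' = -1 − 1.0000·(cos 1.4930 − cos 2.6180) = -1.9437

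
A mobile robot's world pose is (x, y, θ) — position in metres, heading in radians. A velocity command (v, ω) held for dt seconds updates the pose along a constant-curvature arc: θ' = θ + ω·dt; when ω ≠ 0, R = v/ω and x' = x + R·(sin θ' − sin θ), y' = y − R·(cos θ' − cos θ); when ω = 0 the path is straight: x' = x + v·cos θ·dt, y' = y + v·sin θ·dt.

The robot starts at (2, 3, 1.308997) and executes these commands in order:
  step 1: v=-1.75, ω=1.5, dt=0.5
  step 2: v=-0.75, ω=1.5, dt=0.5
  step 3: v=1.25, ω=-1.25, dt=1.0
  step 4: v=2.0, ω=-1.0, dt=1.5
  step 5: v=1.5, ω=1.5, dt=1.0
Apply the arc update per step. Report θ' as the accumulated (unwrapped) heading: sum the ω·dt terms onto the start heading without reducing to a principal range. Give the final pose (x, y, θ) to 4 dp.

step 1: θ'=2.0590 (R=-1.1667) → pose (2.0965, 2.1508, 2.0590)
step 2: θ'=2.8090 (R=-0.5000) → pose (2.3749, 1.9128, 2.8090)
step 3: θ'=1.5590 (R=-1.0000) → pose (1.7014, 2.8698, 1.5590)
step 4: θ'=0.0590 (R=-2.0000) → pose (3.5834, 4.8427, 0.0590)
step 5: θ'=1.5590 (R=1.0000) → pose (4.5243, 5.8291, 1.5590)

(4.5243, 5.8291, 1.5590)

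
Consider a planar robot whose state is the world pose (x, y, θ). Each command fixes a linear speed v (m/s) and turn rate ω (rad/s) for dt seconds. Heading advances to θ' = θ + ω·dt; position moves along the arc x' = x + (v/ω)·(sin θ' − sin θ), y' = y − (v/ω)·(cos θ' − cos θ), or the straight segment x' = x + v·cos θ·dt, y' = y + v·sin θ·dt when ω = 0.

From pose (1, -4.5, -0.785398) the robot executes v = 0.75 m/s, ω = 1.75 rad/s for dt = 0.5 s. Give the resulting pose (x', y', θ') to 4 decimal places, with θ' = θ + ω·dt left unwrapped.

(1.3414, -4.6238, 0.0896)

θ' = -0.7854 + 1.75·0.5 = 0.0896
R = v/ω = 0.75/1.75 = 0.4286
x' = 1 + 0.4286·(sin 0.0896 − sin -0.7854) = 1.3414
y' = -4.5 − 0.4286·(cos 0.0896 − cos -0.7854) = -4.6238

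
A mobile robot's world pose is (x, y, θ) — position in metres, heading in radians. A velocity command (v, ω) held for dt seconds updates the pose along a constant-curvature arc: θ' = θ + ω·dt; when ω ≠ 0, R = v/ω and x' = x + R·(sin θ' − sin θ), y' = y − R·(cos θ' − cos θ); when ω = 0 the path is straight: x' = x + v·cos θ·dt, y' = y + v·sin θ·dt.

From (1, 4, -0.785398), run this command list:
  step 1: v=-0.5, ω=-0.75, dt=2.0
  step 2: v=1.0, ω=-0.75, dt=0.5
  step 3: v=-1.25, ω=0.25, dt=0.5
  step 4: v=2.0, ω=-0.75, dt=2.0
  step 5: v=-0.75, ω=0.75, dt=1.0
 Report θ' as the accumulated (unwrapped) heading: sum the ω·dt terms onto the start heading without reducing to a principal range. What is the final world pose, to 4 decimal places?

step 1: θ'=-2.2854 (R=0.6667) → pose (0.9678, 4.9083, -2.2854)
step 2: θ'=-2.6604 (R=-1.3333) → pose (0.5778, 4.6001, -2.6604)
step 3: θ'=-2.5354 (R=-5.0000) → pose (1.1123, 4.9232, -2.5354)
step 4: θ'=-4.0354 (R=-2.6667) → pose (-2.4855, 5.4442, -4.0354)
step 5: θ'=-3.2854 (R=-1.0000) → pose (-1.8494, 5.0810, -3.2854)

(-1.8494, 5.0810, -3.2854)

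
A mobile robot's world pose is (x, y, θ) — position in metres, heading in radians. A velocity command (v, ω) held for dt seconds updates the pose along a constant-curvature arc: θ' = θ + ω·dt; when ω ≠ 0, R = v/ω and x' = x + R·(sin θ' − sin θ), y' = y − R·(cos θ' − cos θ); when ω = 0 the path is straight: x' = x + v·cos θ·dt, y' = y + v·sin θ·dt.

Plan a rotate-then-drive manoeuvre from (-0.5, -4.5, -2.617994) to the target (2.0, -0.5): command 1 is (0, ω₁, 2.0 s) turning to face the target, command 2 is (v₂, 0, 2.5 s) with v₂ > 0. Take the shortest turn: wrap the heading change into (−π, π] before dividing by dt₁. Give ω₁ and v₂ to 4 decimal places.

heading to target = atan2(-0.5−-4.5, 2−-0.5) = 1.0122
Δθ = wrap(1.0122 − -2.6180) = -2.6530; ω₁ = Δθ/dt₁ = -1.3265
distance = √((2−-0.5)² + (-0.5−-4.5)²) = 4.7170; v₂ = distance/dt₂ = 1.8868

ω₁ = -1.3265, v₂ = 1.8868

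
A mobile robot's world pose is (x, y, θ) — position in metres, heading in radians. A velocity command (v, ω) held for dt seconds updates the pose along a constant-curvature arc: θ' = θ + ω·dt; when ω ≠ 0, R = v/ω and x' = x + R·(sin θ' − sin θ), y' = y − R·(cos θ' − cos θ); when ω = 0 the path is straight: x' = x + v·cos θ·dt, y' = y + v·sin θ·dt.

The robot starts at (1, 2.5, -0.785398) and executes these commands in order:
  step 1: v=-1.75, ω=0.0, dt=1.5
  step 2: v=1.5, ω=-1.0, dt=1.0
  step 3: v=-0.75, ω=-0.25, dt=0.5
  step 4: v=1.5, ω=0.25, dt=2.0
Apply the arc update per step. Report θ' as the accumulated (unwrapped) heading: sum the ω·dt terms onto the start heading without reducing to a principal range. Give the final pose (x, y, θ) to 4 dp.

(-0.6144, 0.3796, -1.4104)

step 1: θ'=-0.7854 (straight) → pose (-0.8562, 4.3562, -0.7854)
step 2: θ'=-1.7854 (R=-1.5000) → pose (-0.4512, 2.9761, -1.7854)
step 3: θ'=-1.9104 (R=3.0000) → pose (-0.3487, 3.3365, -1.9104)
step 4: θ'=-1.4104 (R=6.0000) → pose (-0.6144, 0.3796, -1.4104)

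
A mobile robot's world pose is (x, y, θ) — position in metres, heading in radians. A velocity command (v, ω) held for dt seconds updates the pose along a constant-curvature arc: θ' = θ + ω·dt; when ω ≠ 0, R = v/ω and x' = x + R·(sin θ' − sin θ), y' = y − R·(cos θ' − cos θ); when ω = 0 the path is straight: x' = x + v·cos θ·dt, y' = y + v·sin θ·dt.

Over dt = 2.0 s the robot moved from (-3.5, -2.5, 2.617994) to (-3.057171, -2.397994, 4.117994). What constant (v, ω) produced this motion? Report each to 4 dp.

Δθ = 4.117994 − 2.617994 = 1.500000
ω = Δθ/dt = 1.500000/2.0 = 0.7500
R = Δx/(sin θ' − sin θ) = -0.3333
v = R·ω = -0.3333·0.7500 = -0.2500

v = -0.2500, ω = 0.7500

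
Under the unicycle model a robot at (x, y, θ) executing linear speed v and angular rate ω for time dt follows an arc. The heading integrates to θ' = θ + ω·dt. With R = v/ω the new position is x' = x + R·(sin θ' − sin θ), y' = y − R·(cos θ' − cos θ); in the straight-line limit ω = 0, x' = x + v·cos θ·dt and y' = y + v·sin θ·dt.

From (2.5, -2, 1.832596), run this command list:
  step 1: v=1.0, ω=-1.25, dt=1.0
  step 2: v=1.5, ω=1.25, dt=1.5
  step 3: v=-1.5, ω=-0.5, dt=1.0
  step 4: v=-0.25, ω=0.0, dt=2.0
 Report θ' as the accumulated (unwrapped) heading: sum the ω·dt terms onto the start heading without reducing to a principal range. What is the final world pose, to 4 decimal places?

step 1: θ'=0.5826 (R=-0.8000) → pose (2.8326, -1.1249, 0.5826)
step 2: θ'=2.4576 (R=1.2000) → pose (2.9306, 0.8072, 2.4576)
step 3: θ'=1.9576 (R=3.0000) → pose (3.8133, -0.3863, 1.9576)
step 4: θ'=1.9576 (straight) → pose (4.0019, -0.8493, 1.9576)

(4.0019, -0.8493, 1.9576)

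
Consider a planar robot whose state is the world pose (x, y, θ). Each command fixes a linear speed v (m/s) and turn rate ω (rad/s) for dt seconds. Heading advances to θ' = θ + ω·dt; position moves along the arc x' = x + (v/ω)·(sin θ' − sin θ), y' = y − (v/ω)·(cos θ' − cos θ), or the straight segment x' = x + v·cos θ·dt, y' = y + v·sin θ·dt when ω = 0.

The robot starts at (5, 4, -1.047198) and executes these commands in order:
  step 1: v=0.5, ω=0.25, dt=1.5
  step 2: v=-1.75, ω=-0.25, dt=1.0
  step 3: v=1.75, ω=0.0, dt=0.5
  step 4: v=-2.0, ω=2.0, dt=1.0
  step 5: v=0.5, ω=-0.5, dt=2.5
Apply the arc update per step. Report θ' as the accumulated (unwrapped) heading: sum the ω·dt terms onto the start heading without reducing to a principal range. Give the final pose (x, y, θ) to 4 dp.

(4.1700, 4.3676, -0.1722)

step 1: θ'=-0.6722 (R=2.0000) → pose (5.4866, 3.4351, -0.6722)
step 2: θ'=-0.9222 (R=7.0000) → pose (4.2671, 4.6838, -0.9222)
step 3: θ'=-0.9222 (straight) → pose (4.7956, 3.9865, -0.9222)
step 4: θ'=1.0778 (R=-1.0000) → pose (3.1178, 3.8557, 1.0778)
step 5: θ'=-0.1722 (R=-1.0000) → pose (4.1700, 4.3676, -0.1722)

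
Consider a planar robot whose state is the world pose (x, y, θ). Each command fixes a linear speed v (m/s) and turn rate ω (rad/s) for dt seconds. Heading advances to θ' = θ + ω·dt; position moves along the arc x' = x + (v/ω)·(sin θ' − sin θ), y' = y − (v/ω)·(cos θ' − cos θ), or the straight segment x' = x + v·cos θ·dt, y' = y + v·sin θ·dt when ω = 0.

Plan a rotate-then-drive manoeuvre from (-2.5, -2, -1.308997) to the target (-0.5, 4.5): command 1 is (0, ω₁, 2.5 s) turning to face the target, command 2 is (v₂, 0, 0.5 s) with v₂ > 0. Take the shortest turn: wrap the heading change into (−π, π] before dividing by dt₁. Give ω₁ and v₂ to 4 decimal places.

heading to target = atan2(4.5−-2, -0.5−-2.5) = 1.2723
Δθ = wrap(1.2723 − -1.3090) = 2.5813; ω₁ = Δθ/dt₁ = 1.0325
distance = √((-0.5−-2.5)² + (4.5−-2)²) = 6.8007; v₂ = distance/dt₂ = 13.6015

ω₁ = 1.0325, v₂ = 13.6015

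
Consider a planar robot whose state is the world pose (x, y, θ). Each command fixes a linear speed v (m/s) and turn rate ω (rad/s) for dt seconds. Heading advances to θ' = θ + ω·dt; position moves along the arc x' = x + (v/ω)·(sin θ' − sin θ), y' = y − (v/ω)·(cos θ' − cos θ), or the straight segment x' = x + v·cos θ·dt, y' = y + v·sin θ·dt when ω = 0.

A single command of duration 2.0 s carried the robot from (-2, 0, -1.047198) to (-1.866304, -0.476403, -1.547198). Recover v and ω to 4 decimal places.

Δθ = -1.547198 − -1.047198 = -0.500000
ω = Δθ/dt = -0.500000/2.0 = -0.2500
R = −Δy/(cos θ' − cos θ) = -1.0000
v = R·ω = -1.0000·-0.2500 = 0.2500

v = 0.2500, ω = -0.2500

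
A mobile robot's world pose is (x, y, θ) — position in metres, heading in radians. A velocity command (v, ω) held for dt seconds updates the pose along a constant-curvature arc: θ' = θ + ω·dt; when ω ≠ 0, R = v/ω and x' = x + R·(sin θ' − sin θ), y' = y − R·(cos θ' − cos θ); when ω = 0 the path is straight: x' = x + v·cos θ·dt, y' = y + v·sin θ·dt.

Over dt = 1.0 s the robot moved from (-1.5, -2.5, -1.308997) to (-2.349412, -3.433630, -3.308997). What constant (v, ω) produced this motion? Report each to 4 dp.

Δθ = -3.308997 − -1.308997 = -2.000000
ω = Δθ/dt = -2.000000/1.0 = -2.0000
R = −Δy/(cos θ' − cos θ) = -0.7500
v = R·ω = -0.7500·-2.0000 = 1.5000

v = 1.5000, ω = -2.0000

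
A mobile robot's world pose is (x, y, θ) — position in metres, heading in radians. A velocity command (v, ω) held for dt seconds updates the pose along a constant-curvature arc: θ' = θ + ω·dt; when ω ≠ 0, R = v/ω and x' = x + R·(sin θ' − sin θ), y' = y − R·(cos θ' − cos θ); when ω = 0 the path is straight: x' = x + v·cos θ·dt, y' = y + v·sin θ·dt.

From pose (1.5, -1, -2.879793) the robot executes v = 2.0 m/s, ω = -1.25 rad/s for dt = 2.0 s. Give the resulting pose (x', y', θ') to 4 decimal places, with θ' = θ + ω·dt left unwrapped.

(-0.1708, 1.5358, -5.3798)

θ' = -2.8798 + -1.25·2.0 = -5.3798
R = v/ω = 2.0/-1.25 = -1.6000
x' = 1.5 + -1.6000·(sin -5.3798 − sin -2.8798) = -0.1708
y' = -1 − -1.6000·(cos -5.3798 − cos -2.8798) = 1.5358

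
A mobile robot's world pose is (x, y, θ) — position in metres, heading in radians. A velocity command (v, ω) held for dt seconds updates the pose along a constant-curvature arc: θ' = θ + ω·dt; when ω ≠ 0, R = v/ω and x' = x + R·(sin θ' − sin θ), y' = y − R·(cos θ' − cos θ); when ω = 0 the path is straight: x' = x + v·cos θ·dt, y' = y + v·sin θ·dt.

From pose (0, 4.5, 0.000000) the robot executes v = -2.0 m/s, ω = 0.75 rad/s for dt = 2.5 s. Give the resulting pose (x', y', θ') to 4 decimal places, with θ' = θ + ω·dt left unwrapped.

θ' = 0.0000 + 0.75·2.5 = 1.8750
R = v/ω = -2.0/0.75 = -2.6667
x' = 0 + -2.6667·(sin 1.8750 − sin 0.0000) = -2.5442
y' = 4.5 − -2.6667·(cos 1.8750 − cos 0.0000) = 1.0346

(-2.5442, 1.0346, 1.8750)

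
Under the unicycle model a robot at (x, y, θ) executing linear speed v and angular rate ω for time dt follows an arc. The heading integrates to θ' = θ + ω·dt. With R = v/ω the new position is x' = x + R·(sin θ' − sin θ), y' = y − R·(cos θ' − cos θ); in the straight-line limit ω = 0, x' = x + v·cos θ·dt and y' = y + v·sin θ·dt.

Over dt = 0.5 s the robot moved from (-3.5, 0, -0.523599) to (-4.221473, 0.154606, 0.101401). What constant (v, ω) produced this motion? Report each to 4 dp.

Δθ = 0.101401 − -0.523599 = 0.625000
ω = Δθ/dt = 0.625000/0.5 = 1.2500
R = Δx/(sin θ' − sin θ) = -1.2000
v = R·ω = -1.2000·1.2500 = -1.5000

v = -1.5000, ω = 1.2500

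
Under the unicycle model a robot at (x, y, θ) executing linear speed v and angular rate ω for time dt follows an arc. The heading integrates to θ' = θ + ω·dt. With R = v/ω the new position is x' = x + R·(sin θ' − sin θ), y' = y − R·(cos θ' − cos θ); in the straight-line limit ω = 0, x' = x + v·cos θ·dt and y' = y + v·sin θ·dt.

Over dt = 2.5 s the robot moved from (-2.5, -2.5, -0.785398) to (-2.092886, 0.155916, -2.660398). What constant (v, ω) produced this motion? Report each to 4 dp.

Δθ = -2.660398 − -0.785398 = -1.875000
ω = Δθ/dt = -1.875000/2.5 = -0.7500
R = −Δy/(cos θ' − cos θ) = 1.6667
v = R·ω = 1.6667·-0.7500 = -1.2500

v = -1.2500, ω = -0.7500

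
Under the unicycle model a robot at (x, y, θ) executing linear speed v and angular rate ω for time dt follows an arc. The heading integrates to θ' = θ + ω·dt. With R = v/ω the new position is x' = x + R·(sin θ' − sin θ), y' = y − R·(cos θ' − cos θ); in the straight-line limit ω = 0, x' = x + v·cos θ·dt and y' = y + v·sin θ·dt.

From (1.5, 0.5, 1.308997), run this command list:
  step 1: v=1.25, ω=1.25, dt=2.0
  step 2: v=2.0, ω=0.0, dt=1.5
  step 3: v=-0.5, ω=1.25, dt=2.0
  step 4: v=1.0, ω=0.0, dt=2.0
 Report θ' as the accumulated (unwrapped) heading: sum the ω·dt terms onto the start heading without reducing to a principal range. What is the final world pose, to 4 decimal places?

step 1: θ'=3.8090 (R=1.0000) → pose (-0.0849, 1.5442, 3.8090)
step 2: θ'=3.8090 (straight) → pose (-2.4412, -0.3126, 3.8090)
step 3: θ'=6.3090 (R=-0.4000) → pose (-2.6991, 0.4014, 6.3090)
step 4: θ'=6.3090 (straight) → pose (-0.6997, 0.4531, 6.3090)

(-0.6997, 0.4531, 6.3090)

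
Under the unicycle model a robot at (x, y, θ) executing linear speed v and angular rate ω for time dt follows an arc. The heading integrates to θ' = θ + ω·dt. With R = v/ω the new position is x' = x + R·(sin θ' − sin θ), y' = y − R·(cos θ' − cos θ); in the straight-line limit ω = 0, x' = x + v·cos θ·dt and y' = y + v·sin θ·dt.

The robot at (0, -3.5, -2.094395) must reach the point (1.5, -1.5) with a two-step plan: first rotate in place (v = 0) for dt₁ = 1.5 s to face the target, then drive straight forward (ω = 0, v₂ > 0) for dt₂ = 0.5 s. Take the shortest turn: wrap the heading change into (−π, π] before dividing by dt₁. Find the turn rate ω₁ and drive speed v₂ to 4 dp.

heading to target = atan2(-1.5−-3.5, 1.5−0) = 0.9273
Δθ = wrap(0.9273 − -2.0944) = 3.0217; ω₁ = Δθ/dt₁ = 2.0145
distance = √((1.5−0)² + (-1.5−-3.5)²) = 2.5000; v₂ = distance/dt₂ = 5.0000

ω₁ = 2.0145, v₂ = 5.0000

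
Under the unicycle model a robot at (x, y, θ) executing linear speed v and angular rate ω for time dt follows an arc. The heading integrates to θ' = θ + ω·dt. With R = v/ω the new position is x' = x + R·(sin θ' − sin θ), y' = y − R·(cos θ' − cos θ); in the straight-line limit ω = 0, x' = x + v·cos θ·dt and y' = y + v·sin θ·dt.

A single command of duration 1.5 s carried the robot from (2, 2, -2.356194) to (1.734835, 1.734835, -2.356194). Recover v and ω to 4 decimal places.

v = 0.2500, ω = 0.0000

Δθ = -2.356194 − -2.356194 = 0.000000
ω = Δθ/dt = 0.000000/1.5 = 0.0000
ω = 0 → v = (Δx·cos θ + Δy·sin θ)/dt = 0.2500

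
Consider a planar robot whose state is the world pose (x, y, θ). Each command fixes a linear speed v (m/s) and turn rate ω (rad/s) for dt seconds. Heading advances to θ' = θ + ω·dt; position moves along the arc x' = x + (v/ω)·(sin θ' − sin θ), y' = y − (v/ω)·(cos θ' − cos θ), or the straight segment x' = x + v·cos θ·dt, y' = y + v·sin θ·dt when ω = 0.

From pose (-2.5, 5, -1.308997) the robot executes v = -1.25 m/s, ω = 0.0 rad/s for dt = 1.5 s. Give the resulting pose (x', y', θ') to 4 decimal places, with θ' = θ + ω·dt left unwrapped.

θ' = -1.3090 + 0.0·1.5 = -1.3090
ω = 0 → straight: x' = -2.5 + -1.25·cos(-1.3090)·1.5 = -2.9853
y' = 5 + -1.25·sin(-1.3090)·1.5 = 6.8111

(-2.9853, 6.8111, -1.3090)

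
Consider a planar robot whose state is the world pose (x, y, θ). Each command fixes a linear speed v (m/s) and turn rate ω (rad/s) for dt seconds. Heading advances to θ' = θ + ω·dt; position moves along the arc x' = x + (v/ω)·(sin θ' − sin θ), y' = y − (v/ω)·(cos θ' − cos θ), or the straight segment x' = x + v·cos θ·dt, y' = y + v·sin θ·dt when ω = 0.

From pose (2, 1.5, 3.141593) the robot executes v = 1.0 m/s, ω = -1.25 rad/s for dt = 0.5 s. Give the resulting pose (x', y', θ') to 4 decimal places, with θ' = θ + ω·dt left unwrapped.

(1.5319, 1.6512, 2.5166)

θ' = 3.1416 + -1.25·0.5 = 2.5166
R = v/ω = 1.0/-1.25 = -0.8000
x' = 2 + -0.8000·(sin 2.5166 − sin 3.1416) = 1.5319
y' = 1.5 − -0.8000·(cos 2.5166 − cos 3.1416) = 1.6512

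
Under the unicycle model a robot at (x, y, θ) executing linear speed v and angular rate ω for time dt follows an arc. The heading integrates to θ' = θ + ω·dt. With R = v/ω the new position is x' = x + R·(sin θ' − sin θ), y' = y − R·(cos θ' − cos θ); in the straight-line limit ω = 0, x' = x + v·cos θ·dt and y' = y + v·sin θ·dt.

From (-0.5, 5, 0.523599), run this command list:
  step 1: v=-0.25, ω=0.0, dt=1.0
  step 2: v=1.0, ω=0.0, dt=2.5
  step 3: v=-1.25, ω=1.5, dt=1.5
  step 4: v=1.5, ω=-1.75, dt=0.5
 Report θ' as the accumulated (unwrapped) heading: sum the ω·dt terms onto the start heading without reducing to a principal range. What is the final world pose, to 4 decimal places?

(1.0623, 5.1496, 1.8986)

step 1: θ'=0.5236 (straight) → pose (-0.7165, 4.8750, 0.5236)
step 2: θ'=0.5236 (straight) → pose (1.4486, 6.1250, 0.5236)
step 3: θ'=2.7736 (R=-0.8333) → pose (1.5654, 4.6258, 2.7736)
step 4: θ'=1.8986 (R=-0.8571) → pose (1.0623, 5.1496, 1.8986)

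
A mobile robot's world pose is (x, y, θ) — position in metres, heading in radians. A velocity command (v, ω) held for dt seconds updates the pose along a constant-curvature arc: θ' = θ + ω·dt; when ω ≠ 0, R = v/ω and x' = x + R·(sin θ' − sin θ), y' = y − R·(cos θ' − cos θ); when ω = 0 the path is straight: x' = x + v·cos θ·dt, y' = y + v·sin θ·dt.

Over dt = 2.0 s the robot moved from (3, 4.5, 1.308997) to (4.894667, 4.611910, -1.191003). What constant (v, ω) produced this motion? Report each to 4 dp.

Δθ = -1.191003 − 1.308997 = -2.500000
ω = Δθ/dt = -2.500000/2.0 = -1.2500
R = Δx/(sin θ' − sin θ) = -1.0000
v = R·ω = -1.0000·-1.2500 = 1.2500

v = 1.2500, ω = -1.2500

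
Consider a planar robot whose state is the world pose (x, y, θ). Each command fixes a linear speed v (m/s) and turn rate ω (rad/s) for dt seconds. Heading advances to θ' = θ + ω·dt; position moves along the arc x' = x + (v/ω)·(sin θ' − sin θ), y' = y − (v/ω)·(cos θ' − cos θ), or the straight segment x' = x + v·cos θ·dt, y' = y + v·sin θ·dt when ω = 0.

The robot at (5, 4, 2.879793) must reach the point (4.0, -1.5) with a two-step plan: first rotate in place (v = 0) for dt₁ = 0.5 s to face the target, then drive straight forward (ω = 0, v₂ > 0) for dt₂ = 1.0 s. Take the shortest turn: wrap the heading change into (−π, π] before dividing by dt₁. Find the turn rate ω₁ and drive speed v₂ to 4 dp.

ω₁ = 3.3055, v₂ = 5.5902

heading to target = atan2(-1.5−4, 4−5) = -1.7506
Δθ = wrap(-1.7506 − 2.8798) = 1.6527; ω₁ = Δθ/dt₁ = 3.3055
distance = √((4−5)² + (-1.5−4)²) = 5.5902; v₂ = distance/dt₂ = 5.5902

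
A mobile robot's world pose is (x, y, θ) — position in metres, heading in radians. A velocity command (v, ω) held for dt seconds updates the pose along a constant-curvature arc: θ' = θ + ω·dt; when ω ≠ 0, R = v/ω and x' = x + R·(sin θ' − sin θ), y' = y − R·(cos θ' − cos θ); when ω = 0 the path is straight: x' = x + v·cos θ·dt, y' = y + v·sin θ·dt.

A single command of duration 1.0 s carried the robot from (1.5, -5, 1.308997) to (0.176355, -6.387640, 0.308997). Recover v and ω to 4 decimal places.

v = -2.0000, ω = -1.0000

Δθ = 0.308997 − 1.308997 = -1.000000
ω = Δθ/dt = -1.000000/1.0 = -1.0000
R = −Δy/(cos θ' − cos θ) = 2.0000
v = R·ω = 2.0000·-1.0000 = -2.0000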